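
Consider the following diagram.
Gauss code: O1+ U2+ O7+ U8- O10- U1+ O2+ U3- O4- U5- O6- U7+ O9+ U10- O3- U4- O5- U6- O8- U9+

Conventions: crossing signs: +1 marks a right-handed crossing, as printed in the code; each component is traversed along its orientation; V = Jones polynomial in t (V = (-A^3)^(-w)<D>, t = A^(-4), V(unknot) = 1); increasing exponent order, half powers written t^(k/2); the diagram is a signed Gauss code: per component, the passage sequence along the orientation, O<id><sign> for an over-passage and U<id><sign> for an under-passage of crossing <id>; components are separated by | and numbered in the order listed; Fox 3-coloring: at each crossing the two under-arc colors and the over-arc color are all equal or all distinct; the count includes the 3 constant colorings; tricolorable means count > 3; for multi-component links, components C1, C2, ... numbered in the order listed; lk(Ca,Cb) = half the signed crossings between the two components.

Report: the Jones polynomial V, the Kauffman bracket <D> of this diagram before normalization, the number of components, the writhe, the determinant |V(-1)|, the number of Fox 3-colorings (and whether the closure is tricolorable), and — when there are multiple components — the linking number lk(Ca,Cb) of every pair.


V = t^-7 - 3t^-6 + 5t^-5 - 8t^-4 + 10t^-3 - 10t^-2 + 10t^-1 - 7 + 5t - 3t^2 + t^3
<D> = A^-18 - 3A^-14 + 5A^-10 - 7A^-6 + 10A^-2 - 10A^2 + 10A^6 - 8A^10 + 5A^14 - 3A^18 + A^22 (w = -2)
1 component over 10 crossings, w = -2
9 Fox colorings among 3^10, |V(-1)| = 63: tricolorable
why: |V(-1)| = 63: so tricolorable, since 3 divides 63


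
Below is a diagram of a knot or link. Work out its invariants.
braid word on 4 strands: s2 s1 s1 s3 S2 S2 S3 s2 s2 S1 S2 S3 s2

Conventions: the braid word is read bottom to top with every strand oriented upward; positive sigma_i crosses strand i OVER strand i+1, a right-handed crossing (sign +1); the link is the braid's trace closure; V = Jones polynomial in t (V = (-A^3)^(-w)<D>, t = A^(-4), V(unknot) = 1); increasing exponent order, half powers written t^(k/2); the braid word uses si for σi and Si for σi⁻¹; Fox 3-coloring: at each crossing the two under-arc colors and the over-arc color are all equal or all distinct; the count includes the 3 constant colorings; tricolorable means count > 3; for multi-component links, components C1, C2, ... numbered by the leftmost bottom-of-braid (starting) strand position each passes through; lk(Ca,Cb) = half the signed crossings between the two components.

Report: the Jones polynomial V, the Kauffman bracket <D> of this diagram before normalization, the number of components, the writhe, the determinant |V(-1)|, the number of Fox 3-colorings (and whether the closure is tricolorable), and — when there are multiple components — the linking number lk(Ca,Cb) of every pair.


V = t + t^3 - t^4
<D> = A^-13 - A^-9 - A^-1 (w = +1)
1 component over 13 crossings, w = +1
9 Fox colorings among 3^13, |V(-1)| = 3: tricolorable
why: w = +1 (over 13 crossings) is diagram-only; (-A^3)^(-1) removes it from V


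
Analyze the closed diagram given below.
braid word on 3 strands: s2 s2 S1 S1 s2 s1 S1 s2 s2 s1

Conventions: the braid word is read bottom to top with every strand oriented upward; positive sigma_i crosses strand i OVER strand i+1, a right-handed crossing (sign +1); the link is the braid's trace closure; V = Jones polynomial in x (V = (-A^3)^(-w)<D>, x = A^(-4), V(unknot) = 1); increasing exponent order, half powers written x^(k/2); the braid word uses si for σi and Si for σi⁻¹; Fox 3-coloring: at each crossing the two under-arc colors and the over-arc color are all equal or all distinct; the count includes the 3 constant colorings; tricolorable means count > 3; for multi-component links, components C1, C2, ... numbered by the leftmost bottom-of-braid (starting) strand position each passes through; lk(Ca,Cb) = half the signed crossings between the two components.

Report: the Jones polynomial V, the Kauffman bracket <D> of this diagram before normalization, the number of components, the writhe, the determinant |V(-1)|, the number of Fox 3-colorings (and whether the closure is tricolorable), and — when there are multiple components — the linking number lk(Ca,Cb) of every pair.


Jones polynomial: V(x) = x - x^2 + 2x^3 - x^4 + x^5 - x^6
<D> = -A^-12 + A^-8 - A^-4 + 2 - A^4 + A^8; writhe +4
components 1, writhe +4 (10 crossings)
3-colorings: 3 of 3^10, det 7 — not tricolorable
note: w = +4 (over 10 crossings) is diagram-only; (-A^3)^(-4) removes it from V


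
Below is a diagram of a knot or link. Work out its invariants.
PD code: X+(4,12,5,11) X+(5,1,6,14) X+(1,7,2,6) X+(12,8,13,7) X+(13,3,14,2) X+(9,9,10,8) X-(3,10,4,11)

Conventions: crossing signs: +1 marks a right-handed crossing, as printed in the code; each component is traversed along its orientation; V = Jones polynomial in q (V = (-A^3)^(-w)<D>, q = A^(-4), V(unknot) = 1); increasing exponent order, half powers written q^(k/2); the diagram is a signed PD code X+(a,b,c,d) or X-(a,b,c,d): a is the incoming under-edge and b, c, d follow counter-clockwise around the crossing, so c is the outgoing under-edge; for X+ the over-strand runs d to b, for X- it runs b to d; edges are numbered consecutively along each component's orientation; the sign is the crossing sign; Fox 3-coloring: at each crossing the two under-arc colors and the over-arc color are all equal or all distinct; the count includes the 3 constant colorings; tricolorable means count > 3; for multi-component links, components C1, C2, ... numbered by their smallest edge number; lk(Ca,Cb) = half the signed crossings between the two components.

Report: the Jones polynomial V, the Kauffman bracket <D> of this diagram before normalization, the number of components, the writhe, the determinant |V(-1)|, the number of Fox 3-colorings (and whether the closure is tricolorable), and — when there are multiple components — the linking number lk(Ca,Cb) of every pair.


Jones polynomial: V(q) = q + q^3 - q^4
<D> = A^-1 - A^3 - A^11; writhe +5
components 1, writhe +5 (7 crossings)
3-colorings: 9 of 3^7, det 3 — tricolorable
note: the span of V is 3, forcing >= 3 crossings in any diagram


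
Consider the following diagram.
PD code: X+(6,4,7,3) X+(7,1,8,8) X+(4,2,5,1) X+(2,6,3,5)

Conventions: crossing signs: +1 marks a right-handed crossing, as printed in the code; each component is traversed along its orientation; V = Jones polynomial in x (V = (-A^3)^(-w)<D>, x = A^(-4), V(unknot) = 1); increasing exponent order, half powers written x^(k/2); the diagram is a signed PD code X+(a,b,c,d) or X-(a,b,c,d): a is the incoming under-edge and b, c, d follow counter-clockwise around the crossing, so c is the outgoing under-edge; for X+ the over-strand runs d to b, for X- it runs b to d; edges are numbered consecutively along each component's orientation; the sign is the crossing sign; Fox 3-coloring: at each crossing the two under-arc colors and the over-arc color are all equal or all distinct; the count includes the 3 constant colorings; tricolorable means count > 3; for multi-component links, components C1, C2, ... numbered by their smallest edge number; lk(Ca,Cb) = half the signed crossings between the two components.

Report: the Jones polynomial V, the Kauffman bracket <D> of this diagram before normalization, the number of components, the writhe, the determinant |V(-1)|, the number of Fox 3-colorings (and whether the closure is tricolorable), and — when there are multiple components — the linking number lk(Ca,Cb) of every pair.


Jones polynomial: V(x) = x + x^3 - x^4
<D> = -A^-4 + 1 + A^8; writhe +4
components 1, writhe +4 (4 crossings)
3-colorings: 9 of 3^4, det 3 — tricolorable
note: V spans 3 powers of x: at least 3 crossings in any diagram


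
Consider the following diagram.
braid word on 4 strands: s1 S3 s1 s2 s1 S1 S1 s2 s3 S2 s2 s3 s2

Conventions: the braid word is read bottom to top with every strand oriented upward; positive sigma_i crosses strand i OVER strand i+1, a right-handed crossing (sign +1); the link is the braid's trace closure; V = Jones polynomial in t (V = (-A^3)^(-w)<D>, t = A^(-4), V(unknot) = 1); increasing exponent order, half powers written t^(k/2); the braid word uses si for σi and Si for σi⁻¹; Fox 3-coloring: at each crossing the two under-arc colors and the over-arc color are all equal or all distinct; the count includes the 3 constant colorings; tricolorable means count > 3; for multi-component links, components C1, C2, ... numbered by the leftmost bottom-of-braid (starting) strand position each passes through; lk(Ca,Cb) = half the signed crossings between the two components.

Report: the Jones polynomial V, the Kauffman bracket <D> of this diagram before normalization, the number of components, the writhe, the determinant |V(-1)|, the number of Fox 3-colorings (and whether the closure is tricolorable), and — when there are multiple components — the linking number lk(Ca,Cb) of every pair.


V(t) = t - 2t^2 + 3t^3 - 2t^4 + 3t^5 - 2t^6 + t^7 - t^8
bracket: A^-17 - A^-13 + 2A^-9 - 3A^-5 + 2A^-1 - 3A^3 + 2A^7 - A^11, w = +5
1 component, writhe +5, over 13 crossings
det 15, colorings 9 of 3^13 — tricolorable
observation: V spans 7 powers of t: at least 7 crossings in any diagram


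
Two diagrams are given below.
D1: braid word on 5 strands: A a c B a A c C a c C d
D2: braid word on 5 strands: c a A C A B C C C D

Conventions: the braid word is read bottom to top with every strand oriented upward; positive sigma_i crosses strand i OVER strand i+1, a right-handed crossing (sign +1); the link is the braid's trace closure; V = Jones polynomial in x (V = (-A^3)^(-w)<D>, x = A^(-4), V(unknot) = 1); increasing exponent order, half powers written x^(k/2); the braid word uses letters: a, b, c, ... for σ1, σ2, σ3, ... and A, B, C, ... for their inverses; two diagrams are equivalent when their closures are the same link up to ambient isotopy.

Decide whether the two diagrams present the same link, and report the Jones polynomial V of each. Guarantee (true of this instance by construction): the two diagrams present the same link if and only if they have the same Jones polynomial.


same link: no
V(D1) = 1  [12 crossings, <D> = A^6, w = +2]
V(D2) = -x^-4 + x^-3 + x^-1  [10 crossings, <D> = A^-14 + A^-6 - A^-2, w = -6]
insight: comparing 2 Jones polynomials yields 2 groups


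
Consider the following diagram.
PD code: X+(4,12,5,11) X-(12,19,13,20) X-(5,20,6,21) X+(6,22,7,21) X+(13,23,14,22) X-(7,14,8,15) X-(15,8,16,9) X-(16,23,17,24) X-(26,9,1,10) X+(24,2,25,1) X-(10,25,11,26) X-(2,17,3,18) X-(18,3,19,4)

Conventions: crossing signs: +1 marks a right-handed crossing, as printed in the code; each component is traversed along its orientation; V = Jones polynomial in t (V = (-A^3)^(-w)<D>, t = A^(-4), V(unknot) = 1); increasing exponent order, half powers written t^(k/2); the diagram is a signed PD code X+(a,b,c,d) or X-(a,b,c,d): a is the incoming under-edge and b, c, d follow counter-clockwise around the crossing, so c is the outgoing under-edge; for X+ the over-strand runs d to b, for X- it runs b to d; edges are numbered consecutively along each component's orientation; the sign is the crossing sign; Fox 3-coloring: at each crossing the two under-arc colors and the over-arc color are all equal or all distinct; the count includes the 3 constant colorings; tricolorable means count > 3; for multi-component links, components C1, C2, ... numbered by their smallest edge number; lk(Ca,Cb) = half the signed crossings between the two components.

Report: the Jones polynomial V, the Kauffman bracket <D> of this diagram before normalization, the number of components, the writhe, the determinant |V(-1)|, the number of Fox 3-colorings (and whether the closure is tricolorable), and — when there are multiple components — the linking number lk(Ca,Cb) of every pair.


Jones polynomial: V(t) = -t^-6 + t^-5 - t^-4 + 2t^-3 - t^-2 + t^-1
<D> = -A^-11 + A^-7 - 2A^-3 + A - A^5 + A^9; writhe -5
components 1, writhe -5 (13 crossings)
3-colorings: 3 of 3^13, det 7 — not tricolorable
note: the span of V is 5, forcing >= 5 crossings in any diagram


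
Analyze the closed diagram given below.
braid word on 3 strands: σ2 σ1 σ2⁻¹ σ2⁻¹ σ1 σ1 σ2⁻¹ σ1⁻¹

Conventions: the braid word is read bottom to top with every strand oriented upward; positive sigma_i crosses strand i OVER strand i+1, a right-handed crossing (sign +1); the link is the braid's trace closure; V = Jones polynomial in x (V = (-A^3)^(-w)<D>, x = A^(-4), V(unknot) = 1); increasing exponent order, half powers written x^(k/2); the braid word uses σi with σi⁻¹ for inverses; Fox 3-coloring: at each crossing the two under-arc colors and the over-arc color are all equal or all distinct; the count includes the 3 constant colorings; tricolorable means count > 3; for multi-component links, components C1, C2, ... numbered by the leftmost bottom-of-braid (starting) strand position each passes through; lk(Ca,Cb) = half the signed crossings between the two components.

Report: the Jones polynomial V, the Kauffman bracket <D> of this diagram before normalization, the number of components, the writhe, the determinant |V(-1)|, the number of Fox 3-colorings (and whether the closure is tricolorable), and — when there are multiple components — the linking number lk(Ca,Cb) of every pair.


Jones polynomial: V(x) = -x^-3 + x^-2 - x^-1 + 3 - x + x^2 - x^3
<D> = -A^-12 + A^-8 - A^-4 + 3 - A^4 + A^8 - A^12; writhe 0
components 1, writhe 0 (8 crossings)
3-colorings: 27 of 3^8, det 9 — tricolorable
note: palindromic: swapping x for 1/x fixes V


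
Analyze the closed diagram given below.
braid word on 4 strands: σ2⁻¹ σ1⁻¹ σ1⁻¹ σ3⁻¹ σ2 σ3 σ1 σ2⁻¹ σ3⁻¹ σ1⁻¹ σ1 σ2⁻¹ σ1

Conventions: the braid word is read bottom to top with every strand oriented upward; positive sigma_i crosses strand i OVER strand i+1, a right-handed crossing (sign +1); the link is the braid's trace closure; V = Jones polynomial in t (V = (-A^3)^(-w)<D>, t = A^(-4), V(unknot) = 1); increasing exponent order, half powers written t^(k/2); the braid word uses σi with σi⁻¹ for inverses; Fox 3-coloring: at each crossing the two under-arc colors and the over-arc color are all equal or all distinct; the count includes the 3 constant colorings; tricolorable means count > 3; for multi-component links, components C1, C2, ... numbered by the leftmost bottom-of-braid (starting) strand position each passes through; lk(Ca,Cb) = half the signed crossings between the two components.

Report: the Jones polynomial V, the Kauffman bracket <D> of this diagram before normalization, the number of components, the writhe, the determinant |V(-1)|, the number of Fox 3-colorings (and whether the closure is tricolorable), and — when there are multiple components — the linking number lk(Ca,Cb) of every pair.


V = t^-5 - 2t^-4 + 2t^-3 - 2t^-2 + 2t^-1 - 1 + t
<D> = -A^-13 + A^-9 - 2A^-5 + 2A^-1 - 2A^3 + 2A^7 - A^11 (w = -3)
1 component over 13 crossings, w = -3
3 Fox colorings among 3^13, |V(-1)| = 11: not tricolorable
why: det 11 = |V(-1)|; not divisible by 3, so not tricolorable


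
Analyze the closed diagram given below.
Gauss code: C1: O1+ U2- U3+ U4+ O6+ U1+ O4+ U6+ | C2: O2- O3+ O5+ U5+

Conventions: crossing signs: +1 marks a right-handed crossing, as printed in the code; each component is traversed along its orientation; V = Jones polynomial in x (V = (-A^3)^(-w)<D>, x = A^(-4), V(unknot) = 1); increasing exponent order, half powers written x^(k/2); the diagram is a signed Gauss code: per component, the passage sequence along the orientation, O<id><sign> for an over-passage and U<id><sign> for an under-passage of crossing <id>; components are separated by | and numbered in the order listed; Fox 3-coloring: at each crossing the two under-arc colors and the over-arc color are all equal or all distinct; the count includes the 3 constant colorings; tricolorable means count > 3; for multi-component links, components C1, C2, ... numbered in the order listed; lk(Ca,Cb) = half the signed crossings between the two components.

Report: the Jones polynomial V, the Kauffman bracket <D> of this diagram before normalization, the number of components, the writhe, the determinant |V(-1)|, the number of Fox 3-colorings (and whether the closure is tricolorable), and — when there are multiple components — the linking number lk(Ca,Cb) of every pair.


Jones polynomial: V(x) = -x^(1/2) - x^(3/2) - x^(5/2) + x^(9/2)
<D> = A^-6 - A^2 - A^6 - A^10; writhe +4
components 2, writhe +4 (6 crossings)
linking number lk(C1,C2) = 0
3-colorings: 27 of 3^6, det 0 — tricolorable
note: w = +4 shifts under R1 moves; the (-A^3)^(-4) factor cancels that in V


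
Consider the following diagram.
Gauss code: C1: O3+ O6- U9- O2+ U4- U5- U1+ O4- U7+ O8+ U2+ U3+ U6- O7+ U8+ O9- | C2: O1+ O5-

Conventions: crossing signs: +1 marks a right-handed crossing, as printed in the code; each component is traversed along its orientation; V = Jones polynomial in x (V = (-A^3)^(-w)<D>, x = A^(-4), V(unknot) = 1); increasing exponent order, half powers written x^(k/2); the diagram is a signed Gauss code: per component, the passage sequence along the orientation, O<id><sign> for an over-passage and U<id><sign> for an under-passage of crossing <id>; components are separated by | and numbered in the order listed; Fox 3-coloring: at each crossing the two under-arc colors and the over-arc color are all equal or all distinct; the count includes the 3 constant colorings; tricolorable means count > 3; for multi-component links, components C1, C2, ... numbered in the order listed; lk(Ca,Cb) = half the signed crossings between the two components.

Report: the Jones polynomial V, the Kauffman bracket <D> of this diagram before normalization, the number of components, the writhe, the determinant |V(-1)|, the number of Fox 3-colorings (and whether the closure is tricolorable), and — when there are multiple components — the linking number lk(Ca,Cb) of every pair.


Jones polynomial: V(x) = -x^(1/2) - x^(3/2) - x^(5/2) + x^(9/2)
<D> = -A^-15 + A^-7 + A^-3 + A; writhe +1
components 2, writhe +1 (9 crossings)
linking number lk(C1,C2) = 0
3-colorings: 27 of 3^10, det 0 — tricolorable
note: all 2 components of this link are unlinked algebraically


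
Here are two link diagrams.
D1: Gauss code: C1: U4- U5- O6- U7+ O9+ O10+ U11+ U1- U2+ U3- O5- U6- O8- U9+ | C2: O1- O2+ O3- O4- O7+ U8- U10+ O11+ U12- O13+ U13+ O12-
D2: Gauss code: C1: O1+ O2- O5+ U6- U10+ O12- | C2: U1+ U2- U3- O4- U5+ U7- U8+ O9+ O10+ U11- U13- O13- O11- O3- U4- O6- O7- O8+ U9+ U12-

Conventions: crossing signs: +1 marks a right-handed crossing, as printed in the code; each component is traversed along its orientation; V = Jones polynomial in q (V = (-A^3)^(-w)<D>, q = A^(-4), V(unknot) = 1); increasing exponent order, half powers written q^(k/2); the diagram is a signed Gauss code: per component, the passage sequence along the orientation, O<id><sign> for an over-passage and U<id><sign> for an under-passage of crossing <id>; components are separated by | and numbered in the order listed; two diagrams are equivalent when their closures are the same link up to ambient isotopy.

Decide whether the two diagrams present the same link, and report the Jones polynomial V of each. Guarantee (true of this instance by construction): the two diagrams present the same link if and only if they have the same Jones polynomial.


equivalent: yes
V(D1) = q^(-7/2) - 2q^(-5/2) + q^(-3/2) - 2q^(-1/2) + q^(1/2) - q^(3/2)  (w -1, c 13, <D> = A^-9 - A^-5 + 2A^-1 - A^3 + 2A^7 - A^11)
V(D2) = q^(-7/2) - 2q^(-5/2) + q^(-3/2) - 2q^(-1/2) + q^(1/2) - q^(3/2)  (w -3, c 13, <D> = A^-15 - A^-11 + 2A^-7 - A^-3 + 2A - A^5)
why: from 13 to 13 crossings by R-moves: one link, two diagrams


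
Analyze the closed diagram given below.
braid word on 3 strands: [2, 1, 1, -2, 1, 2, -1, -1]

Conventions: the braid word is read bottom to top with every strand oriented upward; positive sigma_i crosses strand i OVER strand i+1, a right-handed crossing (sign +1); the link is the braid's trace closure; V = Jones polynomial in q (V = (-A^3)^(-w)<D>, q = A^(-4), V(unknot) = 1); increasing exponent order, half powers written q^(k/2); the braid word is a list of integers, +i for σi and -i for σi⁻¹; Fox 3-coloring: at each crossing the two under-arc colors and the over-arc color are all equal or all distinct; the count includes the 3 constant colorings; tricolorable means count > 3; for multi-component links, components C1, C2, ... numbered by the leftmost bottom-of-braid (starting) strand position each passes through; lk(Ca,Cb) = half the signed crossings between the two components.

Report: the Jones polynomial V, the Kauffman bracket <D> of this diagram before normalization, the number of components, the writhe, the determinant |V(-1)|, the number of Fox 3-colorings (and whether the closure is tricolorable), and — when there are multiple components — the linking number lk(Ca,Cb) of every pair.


Jones polynomial: V(q) = -q^-1 + 2 - q + 2q^2 - q^3 + q^4 - q^5
<D> = -A^-14 + A^-10 - A^-6 + 2A^-2 - A^2 + 2A^6 - A^10; writhe +2
components 1, writhe +2 (8 crossings)
3-colorings: 9 of 3^8, det 9 — tricolorable
note: the span of V is 6, forcing >= 6 crossings in any diagram


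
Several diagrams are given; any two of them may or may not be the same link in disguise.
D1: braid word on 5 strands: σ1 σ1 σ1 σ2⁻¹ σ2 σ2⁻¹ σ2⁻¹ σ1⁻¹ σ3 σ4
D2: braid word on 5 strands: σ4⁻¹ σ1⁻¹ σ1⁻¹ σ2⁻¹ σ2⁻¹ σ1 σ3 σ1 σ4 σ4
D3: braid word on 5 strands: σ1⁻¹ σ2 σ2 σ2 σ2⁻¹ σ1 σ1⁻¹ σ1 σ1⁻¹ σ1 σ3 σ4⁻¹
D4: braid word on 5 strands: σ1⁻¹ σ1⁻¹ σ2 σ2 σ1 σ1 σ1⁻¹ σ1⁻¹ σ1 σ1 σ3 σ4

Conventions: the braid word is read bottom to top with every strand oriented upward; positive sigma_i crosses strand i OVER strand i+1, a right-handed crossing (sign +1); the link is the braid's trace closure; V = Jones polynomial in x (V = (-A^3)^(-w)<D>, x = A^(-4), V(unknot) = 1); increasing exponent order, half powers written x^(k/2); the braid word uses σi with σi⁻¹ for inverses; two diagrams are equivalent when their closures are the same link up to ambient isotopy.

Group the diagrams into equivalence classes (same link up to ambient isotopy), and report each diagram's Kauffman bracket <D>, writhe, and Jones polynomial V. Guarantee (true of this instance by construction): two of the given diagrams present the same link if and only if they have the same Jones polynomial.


classes: {D1} | {D2} | {D3, D4}
V(D1) = x^-2 + 2 + x^2  [10 crossings, <D> = A^-2 + 2A^6 + A^14, w = +2]
V(D2) = x^-3 + x^-2 + x^-1 + 1  (w 0, c 10, <D> = 1 + A^4 + A^8 + A^12)
V(D3) = 1 + x + x^2 + x^3  (w +2, c 12, <D> = A^-6 + A^-2 + A^2 + A^6)
D4 (bracket 1 + A^4 + A^8 + A^12; 12 crossings at w = +4): V = 1 + x + x^2 + x^3
insight: comparing 4 Jones polynomials yields 3 groups


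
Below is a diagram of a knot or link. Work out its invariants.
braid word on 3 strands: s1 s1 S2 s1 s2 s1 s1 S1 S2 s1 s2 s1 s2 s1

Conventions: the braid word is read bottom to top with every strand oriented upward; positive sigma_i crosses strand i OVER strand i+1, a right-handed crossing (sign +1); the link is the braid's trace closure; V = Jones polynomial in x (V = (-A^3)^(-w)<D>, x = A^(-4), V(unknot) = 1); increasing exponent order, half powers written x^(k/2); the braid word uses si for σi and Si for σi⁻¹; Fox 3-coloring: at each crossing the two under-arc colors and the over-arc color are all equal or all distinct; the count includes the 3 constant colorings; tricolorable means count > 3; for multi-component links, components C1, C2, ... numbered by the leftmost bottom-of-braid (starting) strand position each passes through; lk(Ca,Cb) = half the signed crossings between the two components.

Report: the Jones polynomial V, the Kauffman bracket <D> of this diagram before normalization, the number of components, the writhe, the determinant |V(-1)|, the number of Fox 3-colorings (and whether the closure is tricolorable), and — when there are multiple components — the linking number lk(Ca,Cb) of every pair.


Jones polynomial: V(x) = x^3 + x^5 - x^6 + x^7 - x^8 + x^9 - x^10
<D> = -A^-16 + A^-12 - A^-8 + A^-4 - 1 + A^4 + A^12; writhe +8
components 1, writhe +8 (14 crossings)
3-colorings: 3 of 3^14, det 7 — not tricolorable
note: the word shrinks to σ1 σ1 σ2⁻¹ σ1 σ2 σ1 σ2⁻¹ σ1 σ2 σ1 σ2 σ1 after cancelling


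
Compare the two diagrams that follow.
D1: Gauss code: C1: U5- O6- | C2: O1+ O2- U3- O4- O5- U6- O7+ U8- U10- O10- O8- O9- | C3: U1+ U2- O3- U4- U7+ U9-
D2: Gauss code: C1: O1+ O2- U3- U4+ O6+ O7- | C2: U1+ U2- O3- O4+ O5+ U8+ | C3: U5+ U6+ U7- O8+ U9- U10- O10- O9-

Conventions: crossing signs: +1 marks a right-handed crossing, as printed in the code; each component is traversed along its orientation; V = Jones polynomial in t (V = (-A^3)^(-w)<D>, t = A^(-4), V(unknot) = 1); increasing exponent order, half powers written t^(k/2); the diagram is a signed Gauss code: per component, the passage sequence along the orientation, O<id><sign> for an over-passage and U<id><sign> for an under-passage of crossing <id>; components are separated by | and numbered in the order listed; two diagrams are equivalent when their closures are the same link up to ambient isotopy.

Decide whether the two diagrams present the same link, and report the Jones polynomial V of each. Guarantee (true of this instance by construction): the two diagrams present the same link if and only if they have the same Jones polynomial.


same link: no
V(D1) = t^-5 + 2t^-3 + t^-1  [10 crossings, <D> = A^-14 + 2A^-6 + A^2, w = -6]
V(D2) = 1 + t + t^2 + t^3  (w 0, c 10, <D> = A^-12 + A^-8 + A^-4 + 1)
note: 2 classes among 2 diagrams; unequal V(t) rules out equality


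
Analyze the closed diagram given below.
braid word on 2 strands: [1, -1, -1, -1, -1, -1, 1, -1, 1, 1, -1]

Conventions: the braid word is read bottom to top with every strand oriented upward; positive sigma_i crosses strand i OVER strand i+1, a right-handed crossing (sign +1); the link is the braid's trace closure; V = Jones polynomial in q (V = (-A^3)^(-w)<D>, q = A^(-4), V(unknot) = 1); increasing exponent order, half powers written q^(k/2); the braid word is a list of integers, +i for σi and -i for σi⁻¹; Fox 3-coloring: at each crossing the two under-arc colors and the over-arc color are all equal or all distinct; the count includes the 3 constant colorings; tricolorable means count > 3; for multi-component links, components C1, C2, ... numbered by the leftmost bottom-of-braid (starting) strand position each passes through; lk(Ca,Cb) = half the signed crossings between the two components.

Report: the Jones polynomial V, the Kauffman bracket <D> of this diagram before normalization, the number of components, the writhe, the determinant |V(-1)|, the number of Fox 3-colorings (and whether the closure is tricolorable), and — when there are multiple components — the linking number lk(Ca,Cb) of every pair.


Jones polynomial: V(q) = -q^-4 + q^-3 + q^-1
<D> = -A^-5 - A^3 + A^7; writhe -3
components 1, writhe -3 (11 crossings)
3-colorings: 9 of 3^11, det 3 — tricolorable
note: |V(-1)| = 3: so tricolorable, since 3 divides 3


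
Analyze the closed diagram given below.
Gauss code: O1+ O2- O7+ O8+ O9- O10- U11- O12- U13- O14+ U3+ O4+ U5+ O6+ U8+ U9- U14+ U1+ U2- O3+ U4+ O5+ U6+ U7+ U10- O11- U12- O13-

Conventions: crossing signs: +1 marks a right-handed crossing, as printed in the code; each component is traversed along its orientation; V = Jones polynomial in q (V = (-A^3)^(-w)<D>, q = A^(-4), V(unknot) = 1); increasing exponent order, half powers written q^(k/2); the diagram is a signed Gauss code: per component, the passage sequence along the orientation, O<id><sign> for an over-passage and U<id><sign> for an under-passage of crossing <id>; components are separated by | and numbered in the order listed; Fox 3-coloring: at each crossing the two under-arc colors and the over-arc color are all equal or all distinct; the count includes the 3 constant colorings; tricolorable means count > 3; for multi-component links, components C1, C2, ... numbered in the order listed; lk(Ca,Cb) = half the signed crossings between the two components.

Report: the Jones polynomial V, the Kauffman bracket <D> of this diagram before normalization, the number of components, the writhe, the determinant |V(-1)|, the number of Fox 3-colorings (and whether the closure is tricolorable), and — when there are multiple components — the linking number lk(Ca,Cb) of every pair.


V = -q^-2 + q^-1 - 1 + 3q - 2q^2 + 3q^3 - 2q^4 + q^5 - q^6
<D> = -A^-18 + A^-14 - 2A^-10 + 3A^-6 - 2A^-2 + 3A^2 - A^6 + A^10 - A^14 (w = +2)
1 component over 14 crossings, w = +2
9 Fox colorings among 3^14, |V(-1)| = 15: tricolorable
why: w = +2 shifts under R1 moves; the (-A^3)^(-2) factor cancels that in V


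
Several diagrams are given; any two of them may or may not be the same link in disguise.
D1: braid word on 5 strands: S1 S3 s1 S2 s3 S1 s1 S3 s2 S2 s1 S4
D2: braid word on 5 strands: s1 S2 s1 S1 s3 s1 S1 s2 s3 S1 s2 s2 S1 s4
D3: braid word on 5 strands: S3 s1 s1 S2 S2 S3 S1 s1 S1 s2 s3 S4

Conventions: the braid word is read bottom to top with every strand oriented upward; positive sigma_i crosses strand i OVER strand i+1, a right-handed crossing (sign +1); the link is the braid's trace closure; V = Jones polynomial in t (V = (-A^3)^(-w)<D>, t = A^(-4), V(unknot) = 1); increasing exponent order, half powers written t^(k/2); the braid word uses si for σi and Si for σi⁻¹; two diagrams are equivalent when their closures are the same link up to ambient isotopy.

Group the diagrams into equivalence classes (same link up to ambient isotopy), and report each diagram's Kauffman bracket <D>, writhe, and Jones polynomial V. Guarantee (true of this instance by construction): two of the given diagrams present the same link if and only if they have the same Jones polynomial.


equivalence classes: {D1} | {D2} | {D3}
D1 (bracket A^-6; 12 crossings at w = -2): V = 1
D2 (bracket -A^-4 + 1 + A^8; 14 crossings at w = +4): V = t + t^3 - t^4
V(D3) = t^-2 - t^-1 + 1 - t + t^2  (w -2, c 12, <D> = A^-14 - A^-10 + A^-6 - A^-2 + A^2)
observation: 3 values of V(t) split the 3 diagrams


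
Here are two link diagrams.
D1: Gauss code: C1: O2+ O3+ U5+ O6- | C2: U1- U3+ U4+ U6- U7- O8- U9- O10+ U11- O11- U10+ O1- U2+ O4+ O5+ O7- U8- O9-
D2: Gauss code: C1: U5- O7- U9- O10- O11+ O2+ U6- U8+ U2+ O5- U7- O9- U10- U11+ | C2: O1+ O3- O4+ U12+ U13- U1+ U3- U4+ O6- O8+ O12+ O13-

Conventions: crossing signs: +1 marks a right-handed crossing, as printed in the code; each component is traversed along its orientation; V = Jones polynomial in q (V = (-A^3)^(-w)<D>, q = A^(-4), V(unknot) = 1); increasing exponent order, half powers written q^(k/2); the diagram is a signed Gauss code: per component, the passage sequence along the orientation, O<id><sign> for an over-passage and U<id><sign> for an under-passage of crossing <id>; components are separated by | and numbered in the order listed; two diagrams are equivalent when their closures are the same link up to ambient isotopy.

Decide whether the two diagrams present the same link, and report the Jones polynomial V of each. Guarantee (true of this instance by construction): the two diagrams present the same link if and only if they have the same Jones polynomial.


same link: no
V(D1) = q^(-7/2) - q^(-5/2) + q^(-3/2) - 2q^(-1/2) - q^(3/2)  [11 crossings, <D> = A^-9 + 2A^-1 - A^3 + A^7 - A^11, w = -1]
V(D2) = q^(-9/2) - q^(-5/2) - q^(-3/2) - q^(-1/2)  [13 crossings, <D> = A^-1 + A^3 + A^7 - A^15, w = -1]
insight: 2 classes among 2 diagrams; unequal V(q) rules out equality


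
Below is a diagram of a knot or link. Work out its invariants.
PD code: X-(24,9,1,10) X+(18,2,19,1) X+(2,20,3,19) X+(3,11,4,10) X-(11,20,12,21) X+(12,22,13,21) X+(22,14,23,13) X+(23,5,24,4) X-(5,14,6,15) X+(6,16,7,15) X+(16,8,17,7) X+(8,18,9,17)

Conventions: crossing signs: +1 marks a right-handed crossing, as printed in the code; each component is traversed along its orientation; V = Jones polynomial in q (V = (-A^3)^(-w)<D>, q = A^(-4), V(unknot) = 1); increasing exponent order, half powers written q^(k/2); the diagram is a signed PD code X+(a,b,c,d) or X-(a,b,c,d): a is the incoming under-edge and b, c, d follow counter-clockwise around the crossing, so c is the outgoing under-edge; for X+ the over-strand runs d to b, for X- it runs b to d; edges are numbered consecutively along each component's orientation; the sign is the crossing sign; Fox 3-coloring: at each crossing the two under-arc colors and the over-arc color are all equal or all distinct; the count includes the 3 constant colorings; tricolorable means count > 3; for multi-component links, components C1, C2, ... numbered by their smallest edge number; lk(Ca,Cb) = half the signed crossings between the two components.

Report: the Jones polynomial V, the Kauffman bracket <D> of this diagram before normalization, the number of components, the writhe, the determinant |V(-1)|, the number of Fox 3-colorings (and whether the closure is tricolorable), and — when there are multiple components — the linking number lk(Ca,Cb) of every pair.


V(q) = q^2 + 2q^4 - 2q^5 + q^6 - 2q^7 + q^8
bracket: A^-14 - 2A^-10 + A^-6 - 2A^-2 + 2A^2 + A^10, w = +6
1 component, writhe +6, over 12 crossings
det 9, colorings 27 of 3^12 — tricolorable
observation: the span of V is 6, forcing >= 6 crossings in any diagram


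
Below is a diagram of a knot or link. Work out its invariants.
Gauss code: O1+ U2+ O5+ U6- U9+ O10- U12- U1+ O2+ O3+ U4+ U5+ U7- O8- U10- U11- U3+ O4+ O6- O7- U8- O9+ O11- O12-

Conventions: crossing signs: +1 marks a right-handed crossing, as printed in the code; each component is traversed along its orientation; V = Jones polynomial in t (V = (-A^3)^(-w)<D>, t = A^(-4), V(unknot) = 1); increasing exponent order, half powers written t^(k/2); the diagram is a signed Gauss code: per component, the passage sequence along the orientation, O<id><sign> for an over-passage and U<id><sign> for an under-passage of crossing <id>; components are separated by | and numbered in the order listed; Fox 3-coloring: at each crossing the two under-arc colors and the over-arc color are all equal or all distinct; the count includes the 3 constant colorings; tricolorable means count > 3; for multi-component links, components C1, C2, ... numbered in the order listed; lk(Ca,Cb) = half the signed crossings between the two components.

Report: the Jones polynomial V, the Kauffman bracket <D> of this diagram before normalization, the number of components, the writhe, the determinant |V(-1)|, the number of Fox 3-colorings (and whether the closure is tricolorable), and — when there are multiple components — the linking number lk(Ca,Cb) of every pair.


V(t) = -t^-3 + 2t^-2 - 2t^-1 + 3 - 2t + 2t^2 - t^3
bracket: -A^-12 + 2A^-8 - 2A^-4 + 3 - 2A^4 + 2A^8 - A^12, w = 0
1 component, writhe 0, over 12 crossings
det 13, colorings 3 of 3^12 — not tricolorable
observation: w = 0 shifts under R1 moves; the (-A^3)^(0) factor cancels that in V


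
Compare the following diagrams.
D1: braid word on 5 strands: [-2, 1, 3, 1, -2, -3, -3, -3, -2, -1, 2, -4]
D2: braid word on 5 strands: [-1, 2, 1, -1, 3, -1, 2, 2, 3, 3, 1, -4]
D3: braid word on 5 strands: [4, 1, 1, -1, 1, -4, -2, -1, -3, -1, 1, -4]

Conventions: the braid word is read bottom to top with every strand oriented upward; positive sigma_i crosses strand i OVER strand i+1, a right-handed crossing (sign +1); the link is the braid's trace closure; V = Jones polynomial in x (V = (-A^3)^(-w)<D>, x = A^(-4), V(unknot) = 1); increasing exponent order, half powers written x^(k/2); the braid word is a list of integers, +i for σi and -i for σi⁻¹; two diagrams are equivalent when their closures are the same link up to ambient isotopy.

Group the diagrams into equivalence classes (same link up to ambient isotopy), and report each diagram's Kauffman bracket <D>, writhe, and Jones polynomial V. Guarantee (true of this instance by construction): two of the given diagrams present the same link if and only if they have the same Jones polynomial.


classes: {D1} | {D2} | {D3}
V(D1) = -x^-6 + x^-5 - x^-4 + 2x^-3 - x^-2 + x^-1  [12 crossings, <D> = A^-8 - A^-4 + 2 - A^4 + A^8 - A^12, w = -4]
V(D2) = x^2 + x^4 - x^5 + x^6 - x^7  (w +4, c 12, <D> = -A^-16 + A^-12 - A^-8 + A^-4 + A^4)
V(D3) = 1  (w -2, c 12, <D> = A^-6)
insight: V(x) takes 3 values over 3 diagrams, fixing the grouping


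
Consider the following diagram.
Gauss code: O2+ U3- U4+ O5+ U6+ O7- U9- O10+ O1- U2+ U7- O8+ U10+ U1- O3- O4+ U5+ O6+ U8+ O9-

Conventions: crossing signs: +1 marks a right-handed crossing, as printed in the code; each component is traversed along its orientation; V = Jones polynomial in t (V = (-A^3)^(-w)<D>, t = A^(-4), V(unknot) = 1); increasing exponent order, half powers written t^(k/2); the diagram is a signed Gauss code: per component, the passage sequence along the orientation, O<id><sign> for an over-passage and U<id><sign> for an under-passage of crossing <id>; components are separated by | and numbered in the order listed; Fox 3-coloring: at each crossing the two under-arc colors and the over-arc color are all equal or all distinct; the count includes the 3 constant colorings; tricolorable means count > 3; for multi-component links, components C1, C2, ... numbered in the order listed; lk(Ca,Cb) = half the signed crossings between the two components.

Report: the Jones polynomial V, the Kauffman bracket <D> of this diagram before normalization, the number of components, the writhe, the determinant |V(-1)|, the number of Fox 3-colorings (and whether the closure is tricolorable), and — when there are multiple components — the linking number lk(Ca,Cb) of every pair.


V = t + t^3 - t^4
<D> = -A^-10 + A^-6 + A^2 (w = +2)
1 component over 10 crossings, w = +2
9 Fox colorings among 3^10, |V(-1)| = 3: tricolorable
why: det 3 = |V(-1)|; divisible by 3, so tricolorable


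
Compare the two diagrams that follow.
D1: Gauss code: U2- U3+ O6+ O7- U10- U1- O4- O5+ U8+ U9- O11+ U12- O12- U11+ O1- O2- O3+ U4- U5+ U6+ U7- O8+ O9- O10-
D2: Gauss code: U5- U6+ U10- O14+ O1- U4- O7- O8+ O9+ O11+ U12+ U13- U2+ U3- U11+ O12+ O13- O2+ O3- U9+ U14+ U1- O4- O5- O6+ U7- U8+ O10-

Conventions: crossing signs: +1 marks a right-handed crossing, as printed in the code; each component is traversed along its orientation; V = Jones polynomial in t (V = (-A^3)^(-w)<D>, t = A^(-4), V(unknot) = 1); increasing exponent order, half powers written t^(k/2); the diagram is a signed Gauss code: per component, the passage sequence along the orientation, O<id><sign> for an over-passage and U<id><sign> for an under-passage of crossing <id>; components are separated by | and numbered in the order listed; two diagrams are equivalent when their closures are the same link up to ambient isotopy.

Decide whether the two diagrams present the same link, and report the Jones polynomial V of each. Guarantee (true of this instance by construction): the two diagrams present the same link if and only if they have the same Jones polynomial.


equivalent: yes
D1 (bracket A^-6; 12 crossings at w = -2): V = 1
V(D2) = 1  (w 0, c 14, <D> = 1)
key observation: one V(t) for all 2 diagrams — one class (guaranteed)


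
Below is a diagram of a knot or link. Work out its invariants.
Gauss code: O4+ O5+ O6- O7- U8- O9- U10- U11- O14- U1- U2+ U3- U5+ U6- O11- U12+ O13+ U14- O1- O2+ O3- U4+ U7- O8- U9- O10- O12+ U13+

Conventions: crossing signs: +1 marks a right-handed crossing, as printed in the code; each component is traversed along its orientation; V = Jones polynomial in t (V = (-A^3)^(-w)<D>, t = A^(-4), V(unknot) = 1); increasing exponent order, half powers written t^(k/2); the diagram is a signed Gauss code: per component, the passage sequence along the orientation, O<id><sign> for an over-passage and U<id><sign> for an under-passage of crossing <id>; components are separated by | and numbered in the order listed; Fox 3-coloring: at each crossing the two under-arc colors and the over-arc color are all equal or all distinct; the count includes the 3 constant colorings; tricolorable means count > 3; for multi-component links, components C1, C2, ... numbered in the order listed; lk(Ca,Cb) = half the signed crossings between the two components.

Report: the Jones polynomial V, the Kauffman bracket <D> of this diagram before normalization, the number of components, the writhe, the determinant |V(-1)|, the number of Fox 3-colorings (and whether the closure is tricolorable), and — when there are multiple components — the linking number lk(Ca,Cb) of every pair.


V = t^-7 - 2t^-6 + 2t^-5 - 3t^-4 + 3t^-3 - 2t^-2 + 2t^-1
<D> = 2A^-8 - 2A^-4 + 3 - 3A^4 + 2A^8 - 2A^12 + A^16 (w = -4)
1 component over 14 crossings, w = -4
9 Fox colorings among 3^14, |V(-1)| = 15: tricolorable
why: w = -4 shifts under R1 moves; the (-A^3)^(4) factor cancels that in V
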